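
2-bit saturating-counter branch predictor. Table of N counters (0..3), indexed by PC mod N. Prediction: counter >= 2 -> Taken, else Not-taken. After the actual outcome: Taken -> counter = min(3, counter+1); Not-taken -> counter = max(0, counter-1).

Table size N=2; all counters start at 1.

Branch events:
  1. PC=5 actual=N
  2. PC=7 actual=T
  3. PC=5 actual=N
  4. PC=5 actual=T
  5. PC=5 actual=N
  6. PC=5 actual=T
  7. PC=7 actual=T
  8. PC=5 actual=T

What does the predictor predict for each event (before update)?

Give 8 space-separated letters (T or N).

Answer: N N N N N N N T

Derivation:
Ev 1: PC=5 idx=1 pred=N actual=N -> ctr[1]=0
Ev 2: PC=7 idx=1 pred=N actual=T -> ctr[1]=1
Ev 3: PC=5 idx=1 pred=N actual=N -> ctr[1]=0
Ev 4: PC=5 idx=1 pred=N actual=T -> ctr[1]=1
Ev 5: PC=5 idx=1 pred=N actual=N -> ctr[1]=0
Ev 6: PC=5 idx=1 pred=N actual=T -> ctr[1]=1
Ev 7: PC=7 idx=1 pred=N actual=T -> ctr[1]=2
Ev 8: PC=5 idx=1 pred=T actual=T -> ctr[1]=3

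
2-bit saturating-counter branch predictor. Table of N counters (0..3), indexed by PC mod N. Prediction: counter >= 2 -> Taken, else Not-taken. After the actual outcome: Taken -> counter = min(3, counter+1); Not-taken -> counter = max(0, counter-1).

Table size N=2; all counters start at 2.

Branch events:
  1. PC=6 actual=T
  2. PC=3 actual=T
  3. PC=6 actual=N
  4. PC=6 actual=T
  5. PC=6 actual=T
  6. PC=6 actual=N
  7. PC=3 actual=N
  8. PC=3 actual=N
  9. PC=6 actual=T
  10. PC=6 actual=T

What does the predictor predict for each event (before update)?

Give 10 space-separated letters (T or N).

Answer: T T T T T T T T T T

Derivation:
Ev 1: PC=6 idx=0 pred=T actual=T -> ctr[0]=3
Ev 2: PC=3 idx=1 pred=T actual=T -> ctr[1]=3
Ev 3: PC=6 idx=0 pred=T actual=N -> ctr[0]=2
Ev 4: PC=6 idx=0 pred=T actual=T -> ctr[0]=3
Ev 5: PC=6 idx=0 pred=T actual=T -> ctr[0]=3
Ev 6: PC=6 idx=0 pred=T actual=N -> ctr[0]=2
Ev 7: PC=3 idx=1 pred=T actual=N -> ctr[1]=2
Ev 8: PC=3 idx=1 pred=T actual=N -> ctr[1]=1
Ev 9: PC=6 idx=0 pred=T actual=T -> ctr[0]=3
Ev 10: PC=6 idx=0 pred=T actual=T -> ctr[0]=3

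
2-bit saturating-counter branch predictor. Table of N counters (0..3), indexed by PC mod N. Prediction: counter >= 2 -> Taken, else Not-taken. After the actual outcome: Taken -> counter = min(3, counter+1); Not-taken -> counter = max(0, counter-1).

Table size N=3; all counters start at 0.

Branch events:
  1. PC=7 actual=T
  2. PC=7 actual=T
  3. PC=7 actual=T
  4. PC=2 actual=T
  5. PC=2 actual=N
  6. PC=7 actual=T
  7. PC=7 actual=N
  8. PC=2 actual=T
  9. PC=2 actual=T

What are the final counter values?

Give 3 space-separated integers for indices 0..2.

Ev 1: PC=7 idx=1 pred=N actual=T -> ctr[1]=1
Ev 2: PC=7 idx=1 pred=N actual=T -> ctr[1]=2
Ev 3: PC=7 idx=1 pred=T actual=T -> ctr[1]=3
Ev 4: PC=2 idx=2 pred=N actual=T -> ctr[2]=1
Ev 5: PC=2 idx=2 pred=N actual=N -> ctr[2]=0
Ev 6: PC=7 idx=1 pred=T actual=T -> ctr[1]=3
Ev 7: PC=7 idx=1 pred=T actual=N -> ctr[1]=2
Ev 8: PC=2 idx=2 pred=N actual=T -> ctr[2]=1
Ev 9: PC=2 idx=2 pred=N actual=T -> ctr[2]=2

Answer: 0 2 2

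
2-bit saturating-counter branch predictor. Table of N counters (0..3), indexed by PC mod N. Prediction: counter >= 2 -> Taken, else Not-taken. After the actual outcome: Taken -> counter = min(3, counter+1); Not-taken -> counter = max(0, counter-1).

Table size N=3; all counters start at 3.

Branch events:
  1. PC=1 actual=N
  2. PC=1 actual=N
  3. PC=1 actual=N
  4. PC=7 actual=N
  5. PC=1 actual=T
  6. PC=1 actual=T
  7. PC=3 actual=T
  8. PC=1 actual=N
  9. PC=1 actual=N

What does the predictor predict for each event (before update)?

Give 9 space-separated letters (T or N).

Ev 1: PC=1 idx=1 pred=T actual=N -> ctr[1]=2
Ev 2: PC=1 idx=1 pred=T actual=N -> ctr[1]=1
Ev 3: PC=1 idx=1 pred=N actual=N -> ctr[1]=0
Ev 4: PC=7 idx=1 pred=N actual=N -> ctr[1]=0
Ev 5: PC=1 idx=1 pred=N actual=T -> ctr[1]=1
Ev 6: PC=1 idx=1 pred=N actual=T -> ctr[1]=2
Ev 7: PC=3 idx=0 pred=T actual=T -> ctr[0]=3
Ev 8: PC=1 idx=1 pred=T actual=N -> ctr[1]=1
Ev 9: PC=1 idx=1 pred=N actual=N -> ctr[1]=0

Answer: T T N N N N T T N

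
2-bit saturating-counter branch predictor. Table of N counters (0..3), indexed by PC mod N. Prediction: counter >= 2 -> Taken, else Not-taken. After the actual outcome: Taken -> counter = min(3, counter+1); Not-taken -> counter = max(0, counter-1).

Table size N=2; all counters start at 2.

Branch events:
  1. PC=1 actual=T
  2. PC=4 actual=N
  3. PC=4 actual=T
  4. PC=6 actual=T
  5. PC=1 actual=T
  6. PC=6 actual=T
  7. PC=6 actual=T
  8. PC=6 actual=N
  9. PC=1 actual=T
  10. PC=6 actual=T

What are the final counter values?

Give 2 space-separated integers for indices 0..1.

Ev 1: PC=1 idx=1 pred=T actual=T -> ctr[1]=3
Ev 2: PC=4 idx=0 pred=T actual=N -> ctr[0]=1
Ev 3: PC=4 idx=0 pred=N actual=T -> ctr[0]=2
Ev 4: PC=6 idx=0 pred=T actual=T -> ctr[0]=3
Ev 5: PC=1 idx=1 pred=T actual=T -> ctr[1]=3
Ev 6: PC=6 idx=0 pred=T actual=T -> ctr[0]=3
Ev 7: PC=6 idx=0 pred=T actual=T -> ctr[0]=3
Ev 8: PC=6 idx=0 pred=T actual=N -> ctr[0]=2
Ev 9: PC=1 idx=1 pred=T actual=T -> ctr[1]=3
Ev 10: PC=6 idx=0 pred=T actual=T -> ctr[0]=3

Answer: 3 3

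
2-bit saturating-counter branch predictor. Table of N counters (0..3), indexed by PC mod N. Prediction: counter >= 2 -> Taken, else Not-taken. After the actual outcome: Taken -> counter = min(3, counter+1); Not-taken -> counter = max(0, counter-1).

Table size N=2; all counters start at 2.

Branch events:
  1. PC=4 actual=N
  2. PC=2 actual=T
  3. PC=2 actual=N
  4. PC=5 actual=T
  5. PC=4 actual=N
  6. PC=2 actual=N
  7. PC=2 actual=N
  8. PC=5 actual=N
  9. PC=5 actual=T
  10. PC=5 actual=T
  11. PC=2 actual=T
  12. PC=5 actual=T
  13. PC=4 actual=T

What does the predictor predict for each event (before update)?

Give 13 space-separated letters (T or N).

Ev 1: PC=4 idx=0 pred=T actual=N -> ctr[0]=1
Ev 2: PC=2 idx=0 pred=N actual=T -> ctr[0]=2
Ev 3: PC=2 idx=0 pred=T actual=N -> ctr[0]=1
Ev 4: PC=5 idx=1 pred=T actual=T -> ctr[1]=3
Ev 5: PC=4 idx=0 pred=N actual=N -> ctr[0]=0
Ev 6: PC=2 idx=0 pred=N actual=N -> ctr[0]=0
Ev 7: PC=2 idx=0 pred=N actual=N -> ctr[0]=0
Ev 8: PC=5 idx=1 pred=T actual=N -> ctr[1]=2
Ev 9: PC=5 idx=1 pred=T actual=T -> ctr[1]=3
Ev 10: PC=5 idx=1 pred=T actual=T -> ctr[1]=3
Ev 11: PC=2 idx=0 pred=N actual=T -> ctr[0]=1
Ev 12: PC=5 idx=1 pred=T actual=T -> ctr[1]=3
Ev 13: PC=4 idx=0 pred=N actual=T -> ctr[0]=2

Answer: T N T T N N N T T T N T N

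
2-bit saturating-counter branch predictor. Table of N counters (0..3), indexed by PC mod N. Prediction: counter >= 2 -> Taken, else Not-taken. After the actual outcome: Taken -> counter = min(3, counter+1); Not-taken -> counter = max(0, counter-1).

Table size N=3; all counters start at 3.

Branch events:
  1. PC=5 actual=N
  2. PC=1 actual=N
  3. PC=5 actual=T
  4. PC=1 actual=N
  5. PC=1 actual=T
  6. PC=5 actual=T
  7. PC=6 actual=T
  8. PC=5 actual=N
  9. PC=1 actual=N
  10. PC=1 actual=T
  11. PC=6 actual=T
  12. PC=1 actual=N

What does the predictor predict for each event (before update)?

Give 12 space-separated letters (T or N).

Ev 1: PC=5 idx=2 pred=T actual=N -> ctr[2]=2
Ev 2: PC=1 idx=1 pred=T actual=N -> ctr[1]=2
Ev 3: PC=5 idx=2 pred=T actual=T -> ctr[2]=3
Ev 4: PC=1 idx=1 pred=T actual=N -> ctr[1]=1
Ev 5: PC=1 idx=1 pred=N actual=T -> ctr[1]=2
Ev 6: PC=5 idx=2 pred=T actual=T -> ctr[2]=3
Ev 7: PC=6 idx=0 pred=T actual=T -> ctr[0]=3
Ev 8: PC=5 idx=2 pred=T actual=N -> ctr[2]=2
Ev 9: PC=1 idx=1 pred=T actual=N -> ctr[1]=1
Ev 10: PC=1 idx=1 pred=N actual=T -> ctr[1]=2
Ev 11: PC=6 idx=0 pred=T actual=T -> ctr[0]=3
Ev 12: PC=1 idx=1 pred=T actual=N -> ctr[1]=1

Answer: T T T T N T T T T N T T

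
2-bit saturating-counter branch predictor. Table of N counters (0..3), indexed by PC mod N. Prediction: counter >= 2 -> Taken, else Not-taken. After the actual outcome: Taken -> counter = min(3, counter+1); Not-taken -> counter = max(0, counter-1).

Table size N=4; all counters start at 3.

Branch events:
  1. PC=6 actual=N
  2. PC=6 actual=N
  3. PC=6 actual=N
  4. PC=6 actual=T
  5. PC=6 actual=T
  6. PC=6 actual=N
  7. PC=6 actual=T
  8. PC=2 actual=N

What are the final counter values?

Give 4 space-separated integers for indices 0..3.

Answer: 3 3 1 3

Derivation:
Ev 1: PC=6 idx=2 pred=T actual=N -> ctr[2]=2
Ev 2: PC=6 idx=2 pred=T actual=N -> ctr[2]=1
Ev 3: PC=6 idx=2 pred=N actual=N -> ctr[2]=0
Ev 4: PC=6 idx=2 pred=N actual=T -> ctr[2]=1
Ev 5: PC=6 idx=2 pred=N actual=T -> ctr[2]=2
Ev 6: PC=6 idx=2 pred=T actual=N -> ctr[2]=1
Ev 7: PC=6 idx=2 pred=N actual=T -> ctr[2]=2
Ev 8: PC=2 idx=2 pred=T actual=N -> ctr[2]=1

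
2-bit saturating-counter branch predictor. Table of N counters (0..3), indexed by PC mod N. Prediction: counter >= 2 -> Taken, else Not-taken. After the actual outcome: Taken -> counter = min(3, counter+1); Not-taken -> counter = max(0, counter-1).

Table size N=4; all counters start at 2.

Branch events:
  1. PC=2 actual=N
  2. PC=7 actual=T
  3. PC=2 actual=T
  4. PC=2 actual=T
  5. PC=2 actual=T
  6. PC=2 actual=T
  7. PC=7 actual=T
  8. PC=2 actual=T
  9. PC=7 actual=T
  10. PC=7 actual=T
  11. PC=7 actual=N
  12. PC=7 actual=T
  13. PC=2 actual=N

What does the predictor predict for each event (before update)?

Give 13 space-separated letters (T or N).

Answer: T T N T T T T T T T T T T

Derivation:
Ev 1: PC=2 idx=2 pred=T actual=N -> ctr[2]=1
Ev 2: PC=7 idx=3 pred=T actual=T -> ctr[3]=3
Ev 3: PC=2 idx=2 pred=N actual=T -> ctr[2]=2
Ev 4: PC=2 idx=2 pred=T actual=T -> ctr[2]=3
Ev 5: PC=2 idx=2 pred=T actual=T -> ctr[2]=3
Ev 6: PC=2 idx=2 pred=T actual=T -> ctr[2]=3
Ev 7: PC=7 idx=3 pred=T actual=T -> ctr[3]=3
Ev 8: PC=2 idx=2 pred=T actual=T -> ctr[2]=3
Ev 9: PC=7 idx=3 pred=T actual=T -> ctr[3]=3
Ev 10: PC=7 idx=3 pred=T actual=T -> ctr[3]=3
Ev 11: PC=7 idx=3 pred=T actual=N -> ctr[3]=2
Ev 12: PC=7 idx=3 pred=T actual=T -> ctr[3]=3
Ev 13: PC=2 idx=2 pred=T actual=N -> ctr[2]=2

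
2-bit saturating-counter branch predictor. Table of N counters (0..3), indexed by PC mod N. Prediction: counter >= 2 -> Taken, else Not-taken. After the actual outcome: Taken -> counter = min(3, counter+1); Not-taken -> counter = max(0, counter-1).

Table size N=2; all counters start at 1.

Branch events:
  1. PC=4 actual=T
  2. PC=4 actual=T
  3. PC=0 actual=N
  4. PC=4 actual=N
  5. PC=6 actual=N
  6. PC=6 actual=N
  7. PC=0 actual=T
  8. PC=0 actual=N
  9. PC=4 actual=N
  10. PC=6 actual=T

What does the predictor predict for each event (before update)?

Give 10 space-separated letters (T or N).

Answer: N T T T N N N N N N

Derivation:
Ev 1: PC=4 idx=0 pred=N actual=T -> ctr[0]=2
Ev 2: PC=4 idx=0 pred=T actual=T -> ctr[0]=3
Ev 3: PC=0 idx=0 pred=T actual=N -> ctr[0]=2
Ev 4: PC=4 idx=0 pred=T actual=N -> ctr[0]=1
Ev 5: PC=6 idx=0 pred=N actual=N -> ctr[0]=0
Ev 6: PC=6 idx=0 pred=N actual=N -> ctr[0]=0
Ev 7: PC=0 idx=0 pred=N actual=T -> ctr[0]=1
Ev 8: PC=0 idx=0 pred=N actual=N -> ctr[0]=0
Ev 9: PC=4 idx=0 pred=N actual=N -> ctr[0]=0
Ev 10: PC=6 idx=0 pred=N actual=T -> ctr[0]=1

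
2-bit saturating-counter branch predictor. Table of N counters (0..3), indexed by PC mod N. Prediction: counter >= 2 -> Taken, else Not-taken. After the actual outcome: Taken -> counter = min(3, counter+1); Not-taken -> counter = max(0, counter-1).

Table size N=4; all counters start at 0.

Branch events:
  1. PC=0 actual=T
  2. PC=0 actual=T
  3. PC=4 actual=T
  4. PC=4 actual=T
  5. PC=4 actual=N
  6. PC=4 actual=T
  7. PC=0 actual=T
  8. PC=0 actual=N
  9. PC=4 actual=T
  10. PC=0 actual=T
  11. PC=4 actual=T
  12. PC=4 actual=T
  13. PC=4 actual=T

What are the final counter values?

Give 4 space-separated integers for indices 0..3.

Ev 1: PC=0 idx=0 pred=N actual=T -> ctr[0]=1
Ev 2: PC=0 idx=0 pred=N actual=T -> ctr[0]=2
Ev 3: PC=4 idx=0 pred=T actual=T -> ctr[0]=3
Ev 4: PC=4 idx=0 pred=T actual=T -> ctr[0]=3
Ev 5: PC=4 idx=0 pred=T actual=N -> ctr[0]=2
Ev 6: PC=4 idx=0 pred=T actual=T -> ctr[0]=3
Ev 7: PC=0 idx=0 pred=T actual=T -> ctr[0]=3
Ev 8: PC=0 idx=0 pred=T actual=N -> ctr[0]=2
Ev 9: PC=4 idx=0 pred=T actual=T -> ctr[0]=3
Ev 10: PC=0 idx=0 pred=T actual=T -> ctr[0]=3
Ev 11: PC=4 idx=0 pred=T actual=T -> ctr[0]=3
Ev 12: PC=4 idx=0 pred=T actual=T -> ctr[0]=3
Ev 13: PC=4 idx=0 pred=T actual=T -> ctr[0]=3

Answer: 3 0 0 0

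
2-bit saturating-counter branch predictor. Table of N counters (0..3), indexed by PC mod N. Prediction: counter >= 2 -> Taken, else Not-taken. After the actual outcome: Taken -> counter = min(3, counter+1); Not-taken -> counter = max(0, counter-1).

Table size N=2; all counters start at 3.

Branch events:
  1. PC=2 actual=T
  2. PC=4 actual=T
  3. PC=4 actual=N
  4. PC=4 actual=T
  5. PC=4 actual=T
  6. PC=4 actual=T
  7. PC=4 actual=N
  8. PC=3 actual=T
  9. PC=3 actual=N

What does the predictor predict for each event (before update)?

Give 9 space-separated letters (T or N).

Answer: T T T T T T T T T

Derivation:
Ev 1: PC=2 idx=0 pred=T actual=T -> ctr[0]=3
Ev 2: PC=4 idx=0 pred=T actual=T -> ctr[0]=3
Ev 3: PC=4 idx=0 pred=T actual=N -> ctr[0]=2
Ev 4: PC=4 idx=0 pred=T actual=T -> ctr[0]=3
Ev 5: PC=4 idx=0 pred=T actual=T -> ctr[0]=3
Ev 6: PC=4 idx=0 pred=T actual=T -> ctr[0]=3
Ev 7: PC=4 idx=0 pred=T actual=N -> ctr[0]=2
Ev 8: PC=3 idx=1 pred=T actual=T -> ctr[1]=3
Ev 9: PC=3 idx=1 pred=T actual=N -> ctr[1]=2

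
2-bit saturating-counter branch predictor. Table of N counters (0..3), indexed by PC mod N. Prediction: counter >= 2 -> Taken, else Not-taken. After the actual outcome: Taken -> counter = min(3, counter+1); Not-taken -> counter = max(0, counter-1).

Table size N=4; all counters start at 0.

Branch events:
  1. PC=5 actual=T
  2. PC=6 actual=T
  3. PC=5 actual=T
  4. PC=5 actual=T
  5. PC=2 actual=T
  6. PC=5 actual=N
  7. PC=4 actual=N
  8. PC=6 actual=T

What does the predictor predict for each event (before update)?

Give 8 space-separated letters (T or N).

Answer: N N N T N T N T

Derivation:
Ev 1: PC=5 idx=1 pred=N actual=T -> ctr[1]=1
Ev 2: PC=6 idx=2 pred=N actual=T -> ctr[2]=1
Ev 3: PC=5 idx=1 pred=N actual=T -> ctr[1]=2
Ev 4: PC=5 idx=1 pred=T actual=T -> ctr[1]=3
Ev 5: PC=2 idx=2 pred=N actual=T -> ctr[2]=2
Ev 6: PC=5 idx=1 pred=T actual=N -> ctr[1]=2
Ev 7: PC=4 idx=0 pred=N actual=N -> ctr[0]=0
Ev 8: PC=6 idx=2 pred=T actual=T -> ctr[2]=3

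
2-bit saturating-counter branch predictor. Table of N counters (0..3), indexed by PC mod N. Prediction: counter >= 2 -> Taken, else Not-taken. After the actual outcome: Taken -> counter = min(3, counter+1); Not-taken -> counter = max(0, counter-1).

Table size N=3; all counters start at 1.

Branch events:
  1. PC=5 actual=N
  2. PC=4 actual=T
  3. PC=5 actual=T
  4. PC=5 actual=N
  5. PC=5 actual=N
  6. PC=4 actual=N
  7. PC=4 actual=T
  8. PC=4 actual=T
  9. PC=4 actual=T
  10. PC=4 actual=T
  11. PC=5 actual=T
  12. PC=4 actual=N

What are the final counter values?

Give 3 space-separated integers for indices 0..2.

Ev 1: PC=5 idx=2 pred=N actual=N -> ctr[2]=0
Ev 2: PC=4 idx=1 pred=N actual=T -> ctr[1]=2
Ev 3: PC=5 idx=2 pred=N actual=T -> ctr[2]=1
Ev 4: PC=5 idx=2 pred=N actual=N -> ctr[2]=0
Ev 5: PC=5 idx=2 pred=N actual=N -> ctr[2]=0
Ev 6: PC=4 idx=1 pred=T actual=N -> ctr[1]=1
Ev 7: PC=4 idx=1 pred=N actual=T -> ctr[1]=2
Ev 8: PC=4 idx=1 pred=T actual=T -> ctr[1]=3
Ev 9: PC=4 idx=1 pred=T actual=T -> ctr[1]=3
Ev 10: PC=4 idx=1 pred=T actual=T -> ctr[1]=3
Ev 11: PC=5 idx=2 pred=N actual=T -> ctr[2]=1
Ev 12: PC=4 idx=1 pred=T actual=N -> ctr[1]=2

Answer: 1 2 1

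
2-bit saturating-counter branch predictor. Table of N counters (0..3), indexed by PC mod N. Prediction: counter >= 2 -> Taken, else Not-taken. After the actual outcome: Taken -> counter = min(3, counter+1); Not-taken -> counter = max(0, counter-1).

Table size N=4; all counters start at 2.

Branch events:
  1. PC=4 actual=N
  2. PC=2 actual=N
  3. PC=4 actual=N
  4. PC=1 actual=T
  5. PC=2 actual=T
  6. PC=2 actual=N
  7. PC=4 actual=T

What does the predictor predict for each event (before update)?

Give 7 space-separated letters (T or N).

Answer: T T N T N T N

Derivation:
Ev 1: PC=4 idx=0 pred=T actual=N -> ctr[0]=1
Ev 2: PC=2 idx=2 pred=T actual=N -> ctr[2]=1
Ev 3: PC=4 idx=0 pred=N actual=N -> ctr[0]=0
Ev 4: PC=1 idx=1 pred=T actual=T -> ctr[1]=3
Ev 5: PC=2 idx=2 pred=N actual=T -> ctr[2]=2
Ev 6: PC=2 idx=2 pred=T actual=N -> ctr[2]=1
Ev 7: PC=4 idx=0 pred=N actual=T -> ctr[0]=1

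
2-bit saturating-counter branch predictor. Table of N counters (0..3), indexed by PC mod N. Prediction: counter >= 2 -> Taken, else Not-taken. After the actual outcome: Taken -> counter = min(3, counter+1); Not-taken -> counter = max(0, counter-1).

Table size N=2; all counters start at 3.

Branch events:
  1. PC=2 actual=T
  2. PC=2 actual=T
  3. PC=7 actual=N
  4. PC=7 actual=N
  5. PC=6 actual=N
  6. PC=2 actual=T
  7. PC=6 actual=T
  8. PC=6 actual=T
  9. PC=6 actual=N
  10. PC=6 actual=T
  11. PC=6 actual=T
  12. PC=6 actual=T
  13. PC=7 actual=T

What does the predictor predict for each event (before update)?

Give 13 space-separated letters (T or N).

Answer: T T T T T T T T T T T T N

Derivation:
Ev 1: PC=2 idx=0 pred=T actual=T -> ctr[0]=3
Ev 2: PC=2 idx=0 pred=T actual=T -> ctr[0]=3
Ev 3: PC=7 idx=1 pred=T actual=N -> ctr[1]=2
Ev 4: PC=7 idx=1 pred=T actual=N -> ctr[1]=1
Ev 5: PC=6 idx=0 pred=T actual=N -> ctr[0]=2
Ev 6: PC=2 idx=0 pred=T actual=T -> ctr[0]=3
Ev 7: PC=6 idx=0 pred=T actual=T -> ctr[0]=3
Ev 8: PC=6 idx=0 pred=T actual=T -> ctr[0]=3
Ev 9: PC=6 idx=0 pred=T actual=N -> ctr[0]=2
Ev 10: PC=6 idx=0 pred=T actual=T -> ctr[0]=3
Ev 11: PC=6 idx=0 pred=T actual=T -> ctr[0]=3
Ev 12: PC=6 idx=0 pred=T actual=T -> ctr[0]=3
Ev 13: PC=7 idx=1 pred=N actual=T -> ctr[1]=2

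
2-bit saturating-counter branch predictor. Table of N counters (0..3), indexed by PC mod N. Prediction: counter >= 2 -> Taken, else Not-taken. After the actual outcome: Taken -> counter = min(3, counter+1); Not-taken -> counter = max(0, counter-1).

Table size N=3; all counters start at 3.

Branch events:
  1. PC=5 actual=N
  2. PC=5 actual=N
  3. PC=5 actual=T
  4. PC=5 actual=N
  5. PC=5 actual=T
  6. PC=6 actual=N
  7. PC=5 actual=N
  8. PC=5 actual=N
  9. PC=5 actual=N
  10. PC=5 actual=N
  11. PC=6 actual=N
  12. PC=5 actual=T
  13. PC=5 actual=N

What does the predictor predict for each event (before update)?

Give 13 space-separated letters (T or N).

Answer: T T N T N T T N N N T N N

Derivation:
Ev 1: PC=5 idx=2 pred=T actual=N -> ctr[2]=2
Ev 2: PC=5 idx=2 pred=T actual=N -> ctr[2]=1
Ev 3: PC=5 idx=2 pred=N actual=T -> ctr[2]=2
Ev 4: PC=5 idx=2 pred=T actual=N -> ctr[2]=1
Ev 5: PC=5 idx=2 pred=N actual=T -> ctr[2]=2
Ev 6: PC=6 idx=0 pred=T actual=N -> ctr[0]=2
Ev 7: PC=5 idx=2 pred=T actual=N -> ctr[2]=1
Ev 8: PC=5 idx=2 pred=N actual=N -> ctr[2]=0
Ev 9: PC=5 idx=2 pred=N actual=N -> ctr[2]=0
Ev 10: PC=5 idx=2 pred=N actual=N -> ctr[2]=0
Ev 11: PC=6 idx=0 pred=T actual=N -> ctr[0]=1
Ev 12: PC=5 idx=2 pred=N actual=T -> ctr[2]=1
Ev 13: PC=5 idx=2 pred=N actual=N -> ctr[2]=0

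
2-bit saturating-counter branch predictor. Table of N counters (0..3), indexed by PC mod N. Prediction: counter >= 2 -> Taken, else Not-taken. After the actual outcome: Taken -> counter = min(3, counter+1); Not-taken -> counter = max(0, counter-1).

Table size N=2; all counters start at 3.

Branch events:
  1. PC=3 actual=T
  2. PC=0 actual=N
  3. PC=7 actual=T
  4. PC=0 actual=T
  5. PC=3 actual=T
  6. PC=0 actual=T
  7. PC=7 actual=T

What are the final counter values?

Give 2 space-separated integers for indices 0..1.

Answer: 3 3

Derivation:
Ev 1: PC=3 idx=1 pred=T actual=T -> ctr[1]=3
Ev 2: PC=0 idx=0 pred=T actual=N -> ctr[0]=2
Ev 3: PC=7 idx=1 pred=T actual=T -> ctr[1]=3
Ev 4: PC=0 idx=0 pred=T actual=T -> ctr[0]=3
Ev 5: PC=3 idx=1 pred=T actual=T -> ctr[1]=3
Ev 6: PC=0 idx=0 pred=T actual=T -> ctr[0]=3
Ev 7: PC=7 idx=1 pred=T actual=T -> ctr[1]=3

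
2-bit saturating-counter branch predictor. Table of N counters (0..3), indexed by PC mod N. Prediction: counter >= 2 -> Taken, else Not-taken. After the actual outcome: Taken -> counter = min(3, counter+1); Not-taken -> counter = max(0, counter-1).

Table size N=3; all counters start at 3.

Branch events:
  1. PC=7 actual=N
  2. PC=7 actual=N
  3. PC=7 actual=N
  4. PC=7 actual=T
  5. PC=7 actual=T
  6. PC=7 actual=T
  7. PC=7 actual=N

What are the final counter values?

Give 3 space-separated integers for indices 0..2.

Answer: 3 2 3

Derivation:
Ev 1: PC=7 idx=1 pred=T actual=N -> ctr[1]=2
Ev 2: PC=7 idx=1 pred=T actual=N -> ctr[1]=1
Ev 3: PC=7 idx=1 pred=N actual=N -> ctr[1]=0
Ev 4: PC=7 idx=1 pred=N actual=T -> ctr[1]=1
Ev 5: PC=7 idx=1 pred=N actual=T -> ctr[1]=2
Ev 6: PC=7 idx=1 pred=T actual=T -> ctr[1]=3
Ev 7: PC=7 idx=1 pred=T actual=N -> ctr[1]=2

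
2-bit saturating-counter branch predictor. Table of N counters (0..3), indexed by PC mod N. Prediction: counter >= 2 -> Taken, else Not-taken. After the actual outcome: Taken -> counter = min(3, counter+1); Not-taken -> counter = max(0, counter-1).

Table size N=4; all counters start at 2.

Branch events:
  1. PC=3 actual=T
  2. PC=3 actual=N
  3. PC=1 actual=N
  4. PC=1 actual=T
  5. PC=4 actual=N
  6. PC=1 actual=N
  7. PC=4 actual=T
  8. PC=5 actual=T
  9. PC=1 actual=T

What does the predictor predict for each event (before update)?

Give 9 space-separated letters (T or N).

Ev 1: PC=3 idx=3 pred=T actual=T -> ctr[3]=3
Ev 2: PC=3 idx=3 pred=T actual=N -> ctr[3]=2
Ev 3: PC=1 idx=1 pred=T actual=N -> ctr[1]=1
Ev 4: PC=1 idx=1 pred=N actual=T -> ctr[1]=2
Ev 5: PC=4 idx=0 pred=T actual=N -> ctr[0]=1
Ev 6: PC=1 idx=1 pred=T actual=N -> ctr[1]=1
Ev 7: PC=4 idx=0 pred=N actual=T -> ctr[0]=2
Ev 8: PC=5 idx=1 pred=N actual=T -> ctr[1]=2
Ev 9: PC=1 idx=1 pred=T actual=T -> ctr[1]=3

Answer: T T T N T T N N T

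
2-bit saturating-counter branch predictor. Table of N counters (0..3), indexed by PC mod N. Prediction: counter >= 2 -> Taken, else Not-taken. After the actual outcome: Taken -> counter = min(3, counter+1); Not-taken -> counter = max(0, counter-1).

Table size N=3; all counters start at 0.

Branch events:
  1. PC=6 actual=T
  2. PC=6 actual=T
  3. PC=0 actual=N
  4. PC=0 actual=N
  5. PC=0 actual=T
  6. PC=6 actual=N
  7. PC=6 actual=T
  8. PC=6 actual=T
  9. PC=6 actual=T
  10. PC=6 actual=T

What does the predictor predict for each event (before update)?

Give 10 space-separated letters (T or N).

Ev 1: PC=6 idx=0 pred=N actual=T -> ctr[0]=1
Ev 2: PC=6 idx=0 pred=N actual=T -> ctr[0]=2
Ev 3: PC=0 idx=0 pred=T actual=N -> ctr[0]=1
Ev 4: PC=0 idx=0 pred=N actual=N -> ctr[0]=0
Ev 5: PC=0 idx=0 pred=N actual=T -> ctr[0]=1
Ev 6: PC=6 idx=0 pred=N actual=N -> ctr[0]=0
Ev 7: PC=6 idx=0 pred=N actual=T -> ctr[0]=1
Ev 8: PC=6 idx=0 pred=N actual=T -> ctr[0]=2
Ev 9: PC=6 idx=0 pred=T actual=T -> ctr[0]=3
Ev 10: PC=6 idx=0 pred=T actual=T -> ctr[0]=3

Answer: N N T N N N N N T T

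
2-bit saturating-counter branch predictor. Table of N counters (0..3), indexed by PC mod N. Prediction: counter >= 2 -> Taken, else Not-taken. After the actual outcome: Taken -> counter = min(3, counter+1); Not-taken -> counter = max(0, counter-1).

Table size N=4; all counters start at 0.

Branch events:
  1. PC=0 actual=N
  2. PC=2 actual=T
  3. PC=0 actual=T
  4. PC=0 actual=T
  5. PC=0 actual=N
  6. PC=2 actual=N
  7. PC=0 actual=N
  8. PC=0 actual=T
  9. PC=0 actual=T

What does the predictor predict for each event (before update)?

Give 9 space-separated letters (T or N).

Ev 1: PC=0 idx=0 pred=N actual=N -> ctr[0]=0
Ev 2: PC=2 idx=2 pred=N actual=T -> ctr[2]=1
Ev 3: PC=0 idx=0 pred=N actual=T -> ctr[0]=1
Ev 4: PC=0 idx=0 pred=N actual=T -> ctr[0]=2
Ev 5: PC=0 idx=0 pred=T actual=N -> ctr[0]=1
Ev 6: PC=2 idx=2 pred=N actual=N -> ctr[2]=0
Ev 7: PC=0 idx=0 pred=N actual=N -> ctr[0]=0
Ev 8: PC=0 idx=0 pred=N actual=T -> ctr[0]=1
Ev 9: PC=0 idx=0 pred=N actual=T -> ctr[0]=2

Answer: N N N N T N N N N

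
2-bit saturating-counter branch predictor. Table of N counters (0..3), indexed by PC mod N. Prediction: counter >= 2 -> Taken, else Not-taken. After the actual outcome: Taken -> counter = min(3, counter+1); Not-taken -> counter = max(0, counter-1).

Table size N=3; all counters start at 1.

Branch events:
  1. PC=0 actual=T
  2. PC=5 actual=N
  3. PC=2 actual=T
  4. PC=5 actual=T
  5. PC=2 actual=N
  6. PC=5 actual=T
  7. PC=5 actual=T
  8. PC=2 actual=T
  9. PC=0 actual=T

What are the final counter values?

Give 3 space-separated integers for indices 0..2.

Answer: 3 1 3

Derivation:
Ev 1: PC=0 idx=0 pred=N actual=T -> ctr[0]=2
Ev 2: PC=5 idx=2 pred=N actual=N -> ctr[2]=0
Ev 3: PC=2 idx=2 pred=N actual=T -> ctr[2]=1
Ev 4: PC=5 idx=2 pred=N actual=T -> ctr[2]=2
Ev 5: PC=2 idx=2 pred=T actual=N -> ctr[2]=1
Ev 6: PC=5 idx=2 pred=N actual=T -> ctr[2]=2
Ev 7: PC=5 idx=2 pred=T actual=T -> ctr[2]=3
Ev 8: PC=2 idx=2 pred=T actual=T -> ctr[2]=3
Ev 9: PC=0 idx=0 pred=T actual=T -> ctr[0]=3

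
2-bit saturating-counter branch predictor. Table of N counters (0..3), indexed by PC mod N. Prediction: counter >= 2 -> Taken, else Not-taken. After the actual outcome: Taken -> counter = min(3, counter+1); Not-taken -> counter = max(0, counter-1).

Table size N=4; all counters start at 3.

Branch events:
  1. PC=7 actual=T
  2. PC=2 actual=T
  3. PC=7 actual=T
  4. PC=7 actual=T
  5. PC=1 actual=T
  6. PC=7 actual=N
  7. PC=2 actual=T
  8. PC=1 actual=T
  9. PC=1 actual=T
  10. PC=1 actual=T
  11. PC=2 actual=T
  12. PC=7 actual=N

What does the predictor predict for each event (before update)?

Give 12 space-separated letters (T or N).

Answer: T T T T T T T T T T T T

Derivation:
Ev 1: PC=7 idx=3 pred=T actual=T -> ctr[3]=3
Ev 2: PC=2 idx=2 pred=T actual=T -> ctr[2]=3
Ev 3: PC=7 idx=3 pred=T actual=T -> ctr[3]=3
Ev 4: PC=7 idx=3 pred=T actual=T -> ctr[3]=3
Ev 5: PC=1 idx=1 pred=T actual=T -> ctr[1]=3
Ev 6: PC=7 idx=3 pred=T actual=N -> ctr[3]=2
Ev 7: PC=2 idx=2 pred=T actual=T -> ctr[2]=3
Ev 8: PC=1 idx=1 pred=T actual=T -> ctr[1]=3
Ev 9: PC=1 idx=1 pred=T actual=T -> ctr[1]=3
Ev 10: PC=1 idx=1 pred=T actual=T -> ctr[1]=3
Ev 11: PC=2 idx=2 pred=T actual=T -> ctr[2]=3
Ev 12: PC=7 idx=3 pred=T actual=N -> ctr[3]=1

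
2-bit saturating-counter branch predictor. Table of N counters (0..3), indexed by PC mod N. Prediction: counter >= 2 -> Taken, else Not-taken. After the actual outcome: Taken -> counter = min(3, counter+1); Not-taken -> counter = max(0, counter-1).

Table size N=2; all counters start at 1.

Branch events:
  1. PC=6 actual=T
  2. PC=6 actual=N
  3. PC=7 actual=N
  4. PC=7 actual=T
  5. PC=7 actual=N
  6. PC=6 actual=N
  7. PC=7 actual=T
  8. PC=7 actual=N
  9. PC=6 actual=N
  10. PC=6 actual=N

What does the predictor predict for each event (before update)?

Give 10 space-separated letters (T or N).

Ev 1: PC=6 idx=0 pred=N actual=T -> ctr[0]=2
Ev 2: PC=6 idx=0 pred=T actual=N -> ctr[0]=1
Ev 3: PC=7 idx=1 pred=N actual=N -> ctr[1]=0
Ev 4: PC=7 idx=1 pred=N actual=T -> ctr[1]=1
Ev 5: PC=7 idx=1 pred=N actual=N -> ctr[1]=0
Ev 6: PC=6 idx=0 pred=N actual=N -> ctr[0]=0
Ev 7: PC=7 idx=1 pred=N actual=T -> ctr[1]=1
Ev 8: PC=7 idx=1 pred=N actual=N -> ctr[1]=0
Ev 9: PC=6 idx=0 pred=N actual=N -> ctr[0]=0
Ev 10: PC=6 idx=0 pred=N actual=N -> ctr[0]=0

Answer: N T N N N N N N N N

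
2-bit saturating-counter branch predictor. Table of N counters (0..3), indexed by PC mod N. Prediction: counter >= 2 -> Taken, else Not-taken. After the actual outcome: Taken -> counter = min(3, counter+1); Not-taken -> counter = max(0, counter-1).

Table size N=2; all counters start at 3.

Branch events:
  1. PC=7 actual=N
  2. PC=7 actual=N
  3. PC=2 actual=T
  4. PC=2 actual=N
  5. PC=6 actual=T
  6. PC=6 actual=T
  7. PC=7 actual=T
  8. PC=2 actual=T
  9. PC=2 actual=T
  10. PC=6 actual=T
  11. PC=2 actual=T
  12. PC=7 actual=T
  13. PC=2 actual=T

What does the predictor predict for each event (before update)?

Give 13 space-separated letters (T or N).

Ev 1: PC=7 idx=1 pred=T actual=N -> ctr[1]=2
Ev 2: PC=7 idx=1 pred=T actual=N -> ctr[1]=1
Ev 3: PC=2 idx=0 pred=T actual=T -> ctr[0]=3
Ev 4: PC=2 idx=0 pred=T actual=N -> ctr[0]=2
Ev 5: PC=6 idx=0 pred=T actual=T -> ctr[0]=3
Ev 6: PC=6 idx=0 pred=T actual=T -> ctr[0]=3
Ev 7: PC=7 idx=1 pred=N actual=T -> ctr[1]=2
Ev 8: PC=2 idx=0 pred=T actual=T -> ctr[0]=3
Ev 9: PC=2 idx=0 pred=T actual=T -> ctr[0]=3
Ev 10: PC=6 idx=0 pred=T actual=T -> ctr[0]=3
Ev 11: PC=2 idx=0 pred=T actual=T -> ctr[0]=3
Ev 12: PC=7 idx=1 pred=T actual=T -> ctr[1]=3
Ev 13: PC=2 idx=0 pred=T actual=T -> ctr[0]=3

Answer: T T T T T T N T T T T T T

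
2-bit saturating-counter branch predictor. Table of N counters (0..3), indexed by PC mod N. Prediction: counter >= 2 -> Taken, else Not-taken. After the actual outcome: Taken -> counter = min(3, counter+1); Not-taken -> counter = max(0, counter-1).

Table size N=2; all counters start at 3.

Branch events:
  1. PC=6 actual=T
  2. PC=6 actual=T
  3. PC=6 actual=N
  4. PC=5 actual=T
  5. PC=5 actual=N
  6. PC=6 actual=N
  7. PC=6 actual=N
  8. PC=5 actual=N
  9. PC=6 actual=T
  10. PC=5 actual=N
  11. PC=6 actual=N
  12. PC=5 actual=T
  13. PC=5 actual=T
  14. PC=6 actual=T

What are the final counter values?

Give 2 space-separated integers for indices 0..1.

Answer: 1 2

Derivation:
Ev 1: PC=6 idx=0 pred=T actual=T -> ctr[0]=3
Ev 2: PC=6 idx=0 pred=T actual=T -> ctr[0]=3
Ev 3: PC=6 idx=0 pred=T actual=N -> ctr[0]=2
Ev 4: PC=5 idx=1 pred=T actual=T -> ctr[1]=3
Ev 5: PC=5 idx=1 pred=T actual=N -> ctr[1]=2
Ev 6: PC=6 idx=0 pred=T actual=N -> ctr[0]=1
Ev 7: PC=6 idx=0 pred=N actual=N -> ctr[0]=0
Ev 8: PC=5 idx=1 pred=T actual=N -> ctr[1]=1
Ev 9: PC=6 idx=0 pred=N actual=T -> ctr[0]=1
Ev 10: PC=5 idx=1 pred=N actual=N -> ctr[1]=0
Ev 11: PC=6 idx=0 pred=N actual=N -> ctr[0]=0
Ev 12: PC=5 idx=1 pred=N actual=T -> ctr[1]=1
Ev 13: PC=5 idx=1 pred=N actual=T -> ctr[1]=2
Ev 14: PC=6 idx=0 pred=N actual=T -> ctr[0]=1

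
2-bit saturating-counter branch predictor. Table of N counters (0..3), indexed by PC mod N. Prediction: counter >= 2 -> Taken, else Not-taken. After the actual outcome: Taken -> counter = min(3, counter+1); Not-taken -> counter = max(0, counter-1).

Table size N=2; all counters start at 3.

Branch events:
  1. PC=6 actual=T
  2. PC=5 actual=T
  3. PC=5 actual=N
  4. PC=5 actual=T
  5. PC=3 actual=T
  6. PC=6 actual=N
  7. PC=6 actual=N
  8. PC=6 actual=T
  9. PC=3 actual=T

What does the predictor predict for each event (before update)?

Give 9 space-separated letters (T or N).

Answer: T T T T T T T N T

Derivation:
Ev 1: PC=6 idx=0 pred=T actual=T -> ctr[0]=3
Ev 2: PC=5 idx=1 pred=T actual=T -> ctr[1]=3
Ev 3: PC=5 idx=1 pred=T actual=N -> ctr[1]=2
Ev 4: PC=5 idx=1 pred=T actual=T -> ctr[1]=3
Ev 5: PC=3 idx=1 pred=T actual=T -> ctr[1]=3
Ev 6: PC=6 idx=0 pred=T actual=N -> ctr[0]=2
Ev 7: PC=6 idx=0 pred=T actual=N -> ctr[0]=1
Ev 8: PC=6 idx=0 pred=N actual=T -> ctr[0]=2
Ev 9: PC=3 idx=1 pred=T actual=T -> ctr[1]=3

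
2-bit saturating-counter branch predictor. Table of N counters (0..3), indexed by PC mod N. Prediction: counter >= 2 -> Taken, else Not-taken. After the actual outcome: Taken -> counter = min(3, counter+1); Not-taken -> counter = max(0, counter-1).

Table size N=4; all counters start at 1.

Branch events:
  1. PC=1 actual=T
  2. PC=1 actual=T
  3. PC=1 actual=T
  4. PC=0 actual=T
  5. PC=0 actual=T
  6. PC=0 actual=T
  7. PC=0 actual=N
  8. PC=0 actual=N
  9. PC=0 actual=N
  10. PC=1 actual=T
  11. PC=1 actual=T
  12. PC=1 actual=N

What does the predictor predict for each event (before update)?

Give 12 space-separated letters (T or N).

Ev 1: PC=1 idx=1 pred=N actual=T -> ctr[1]=2
Ev 2: PC=1 idx=1 pred=T actual=T -> ctr[1]=3
Ev 3: PC=1 idx=1 pred=T actual=T -> ctr[1]=3
Ev 4: PC=0 idx=0 pred=N actual=T -> ctr[0]=2
Ev 5: PC=0 idx=0 pred=T actual=T -> ctr[0]=3
Ev 6: PC=0 idx=0 pred=T actual=T -> ctr[0]=3
Ev 7: PC=0 idx=0 pred=T actual=N -> ctr[0]=2
Ev 8: PC=0 idx=0 pred=T actual=N -> ctr[0]=1
Ev 9: PC=0 idx=0 pred=N actual=N -> ctr[0]=0
Ev 10: PC=1 idx=1 pred=T actual=T -> ctr[1]=3
Ev 11: PC=1 idx=1 pred=T actual=T -> ctr[1]=3
Ev 12: PC=1 idx=1 pred=T actual=N -> ctr[1]=2

Answer: N T T N T T T T N T T T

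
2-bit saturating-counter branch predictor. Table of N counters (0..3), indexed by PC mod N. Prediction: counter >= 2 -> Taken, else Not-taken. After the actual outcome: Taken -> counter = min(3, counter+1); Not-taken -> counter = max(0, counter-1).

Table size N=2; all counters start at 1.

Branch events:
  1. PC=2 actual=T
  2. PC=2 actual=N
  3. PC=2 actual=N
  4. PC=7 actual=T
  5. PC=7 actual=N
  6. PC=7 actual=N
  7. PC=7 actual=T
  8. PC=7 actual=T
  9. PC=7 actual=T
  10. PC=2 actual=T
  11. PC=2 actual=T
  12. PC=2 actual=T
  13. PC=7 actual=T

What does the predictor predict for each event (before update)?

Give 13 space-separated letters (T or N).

Answer: N T N N T N N N T N N T T

Derivation:
Ev 1: PC=2 idx=0 pred=N actual=T -> ctr[0]=2
Ev 2: PC=2 idx=0 pred=T actual=N -> ctr[0]=1
Ev 3: PC=2 idx=0 pred=N actual=N -> ctr[0]=0
Ev 4: PC=7 idx=1 pred=N actual=T -> ctr[1]=2
Ev 5: PC=7 idx=1 pred=T actual=N -> ctr[1]=1
Ev 6: PC=7 idx=1 pred=N actual=N -> ctr[1]=0
Ev 7: PC=7 idx=1 pred=N actual=T -> ctr[1]=1
Ev 8: PC=7 idx=1 pred=N actual=T -> ctr[1]=2
Ev 9: PC=7 idx=1 pred=T actual=T -> ctr[1]=3
Ev 10: PC=2 idx=0 pred=N actual=T -> ctr[0]=1
Ev 11: PC=2 idx=0 pred=N actual=T -> ctr[0]=2
Ev 12: PC=2 idx=0 pred=T actual=T -> ctr[0]=3
Ev 13: PC=7 idx=1 pred=T actual=T -> ctr[1]=3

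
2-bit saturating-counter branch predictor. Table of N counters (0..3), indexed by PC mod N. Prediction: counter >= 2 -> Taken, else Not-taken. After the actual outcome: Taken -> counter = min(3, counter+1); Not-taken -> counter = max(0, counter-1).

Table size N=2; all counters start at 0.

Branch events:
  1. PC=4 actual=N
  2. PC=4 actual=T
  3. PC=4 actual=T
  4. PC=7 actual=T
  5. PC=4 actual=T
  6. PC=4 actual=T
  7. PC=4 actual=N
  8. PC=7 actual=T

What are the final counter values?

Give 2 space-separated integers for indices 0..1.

Answer: 2 2

Derivation:
Ev 1: PC=4 idx=0 pred=N actual=N -> ctr[0]=0
Ev 2: PC=4 idx=0 pred=N actual=T -> ctr[0]=1
Ev 3: PC=4 idx=0 pred=N actual=T -> ctr[0]=2
Ev 4: PC=7 idx=1 pred=N actual=T -> ctr[1]=1
Ev 5: PC=4 idx=0 pred=T actual=T -> ctr[0]=3
Ev 6: PC=4 idx=0 pred=T actual=T -> ctr[0]=3
Ev 7: PC=4 idx=0 pred=T actual=N -> ctr[0]=2
Ev 8: PC=7 idx=1 pred=N actual=T -> ctr[1]=2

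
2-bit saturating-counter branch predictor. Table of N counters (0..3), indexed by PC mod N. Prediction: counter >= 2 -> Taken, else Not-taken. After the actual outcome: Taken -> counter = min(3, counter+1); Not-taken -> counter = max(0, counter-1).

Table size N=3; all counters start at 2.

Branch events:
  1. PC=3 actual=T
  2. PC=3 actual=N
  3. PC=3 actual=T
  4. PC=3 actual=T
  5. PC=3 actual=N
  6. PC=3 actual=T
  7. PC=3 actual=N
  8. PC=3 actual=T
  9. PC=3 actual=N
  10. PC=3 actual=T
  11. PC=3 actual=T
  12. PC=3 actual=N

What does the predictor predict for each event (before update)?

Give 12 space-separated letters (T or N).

Answer: T T T T T T T T T T T T

Derivation:
Ev 1: PC=3 idx=0 pred=T actual=T -> ctr[0]=3
Ev 2: PC=3 idx=0 pred=T actual=N -> ctr[0]=2
Ev 3: PC=3 idx=0 pred=T actual=T -> ctr[0]=3
Ev 4: PC=3 idx=0 pred=T actual=T -> ctr[0]=3
Ev 5: PC=3 idx=0 pred=T actual=N -> ctr[0]=2
Ev 6: PC=3 idx=0 pred=T actual=T -> ctr[0]=3
Ev 7: PC=3 idx=0 pred=T actual=N -> ctr[0]=2
Ev 8: PC=3 idx=0 pred=T actual=T -> ctr[0]=3
Ev 9: PC=3 idx=0 pred=T actual=N -> ctr[0]=2
Ev 10: PC=3 idx=0 pred=T actual=T -> ctr[0]=3
Ev 11: PC=3 idx=0 pred=T actual=T -> ctr[0]=3
Ev 12: PC=3 idx=0 pred=T actual=N -> ctr[0]=2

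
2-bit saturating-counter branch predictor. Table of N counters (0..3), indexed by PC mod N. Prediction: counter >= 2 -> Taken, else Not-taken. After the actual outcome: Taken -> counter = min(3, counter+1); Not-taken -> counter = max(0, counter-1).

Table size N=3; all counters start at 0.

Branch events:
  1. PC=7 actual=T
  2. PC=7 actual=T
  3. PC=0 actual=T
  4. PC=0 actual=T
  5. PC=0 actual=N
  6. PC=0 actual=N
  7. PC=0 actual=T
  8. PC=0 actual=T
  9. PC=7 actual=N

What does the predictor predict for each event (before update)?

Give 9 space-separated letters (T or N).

Answer: N N N N T N N N T

Derivation:
Ev 1: PC=7 idx=1 pred=N actual=T -> ctr[1]=1
Ev 2: PC=7 idx=1 pred=N actual=T -> ctr[1]=2
Ev 3: PC=0 idx=0 pred=N actual=T -> ctr[0]=1
Ev 4: PC=0 idx=0 pred=N actual=T -> ctr[0]=2
Ev 5: PC=0 idx=0 pred=T actual=N -> ctr[0]=1
Ev 6: PC=0 idx=0 pred=N actual=N -> ctr[0]=0
Ev 7: PC=0 idx=0 pred=N actual=T -> ctr[0]=1
Ev 8: PC=0 idx=0 pred=N actual=T -> ctr[0]=2
Ev 9: PC=7 idx=1 pred=T actual=N -> ctr[1]=1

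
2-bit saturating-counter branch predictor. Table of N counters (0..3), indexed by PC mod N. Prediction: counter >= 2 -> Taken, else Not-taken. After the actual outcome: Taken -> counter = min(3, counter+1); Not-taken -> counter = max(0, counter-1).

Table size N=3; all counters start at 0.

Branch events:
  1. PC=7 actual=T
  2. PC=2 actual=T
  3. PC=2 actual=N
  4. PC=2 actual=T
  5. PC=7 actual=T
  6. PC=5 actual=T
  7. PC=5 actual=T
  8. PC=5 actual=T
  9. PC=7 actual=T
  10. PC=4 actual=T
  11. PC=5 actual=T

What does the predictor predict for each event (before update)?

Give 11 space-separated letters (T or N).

Ev 1: PC=7 idx=1 pred=N actual=T -> ctr[1]=1
Ev 2: PC=2 idx=2 pred=N actual=T -> ctr[2]=1
Ev 3: PC=2 idx=2 pred=N actual=N -> ctr[2]=0
Ev 4: PC=2 idx=2 pred=N actual=T -> ctr[2]=1
Ev 5: PC=7 idx=1 pred=N actual=T -> ctr[1]=2
Ev 6: PC=5 idx=2 pred=N actual=T -> ctr[2]=2
Ev 7: PC=5 idx=2 pred=T actual=T -> ctr[2]=3
Ev 8: PC=5 idx=2 pred=T actual=T -> ctr[2]=3
Ev 9: PC=7 idx=1 pred=T actual=T -> ctr[1]=3
Ev 10: PC=4 idx=1 pred=T actual=T -> ctr[1]=3
Ev 11: PC=5 idx=2 pred=T actual=T -> ctr[2]=3

Answer: N N N N N N T T T T T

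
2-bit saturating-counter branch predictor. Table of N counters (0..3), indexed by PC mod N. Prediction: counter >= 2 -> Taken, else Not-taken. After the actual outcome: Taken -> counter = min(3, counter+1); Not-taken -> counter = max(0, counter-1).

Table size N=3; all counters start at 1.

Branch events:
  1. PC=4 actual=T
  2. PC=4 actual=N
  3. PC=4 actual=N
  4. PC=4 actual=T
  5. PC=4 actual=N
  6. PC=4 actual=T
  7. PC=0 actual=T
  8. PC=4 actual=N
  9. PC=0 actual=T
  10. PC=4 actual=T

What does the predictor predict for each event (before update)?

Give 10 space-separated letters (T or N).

Ev 1: PC=4 idx=1 pred=N actual=T -> ctr[1]=2
Ev 2: PC=4 idx=1 pred=T actual=N -> ctr[1]=1
Ev 3: PC=4 idx=1 pred=N actual=N -> ctr[1]=0
Ev 4: PC=4 idx=1 pred=N actual=T -> ctr[1]=1
Ev 5: PC=4 idx=1 pred=N actual=N -> ctr[1]=0
Ev 6: PC=4 idx=1 pred=N actual=T -> ctr[1]=1
Ev 7: PC=0 idx=0 pred=N actual=T -> ctr[0]=2
Ev 8: PC=4 idx=1 pred=N actual=N -> ctr[1]=0
Ev 9: PC=0 idx=0 pred=T actual=T -> ctr[0]=3
Ev 10: PC=4 idx=1 pred=N actual=T -> ctr[1]=1

Answer: N T N N N N N N T N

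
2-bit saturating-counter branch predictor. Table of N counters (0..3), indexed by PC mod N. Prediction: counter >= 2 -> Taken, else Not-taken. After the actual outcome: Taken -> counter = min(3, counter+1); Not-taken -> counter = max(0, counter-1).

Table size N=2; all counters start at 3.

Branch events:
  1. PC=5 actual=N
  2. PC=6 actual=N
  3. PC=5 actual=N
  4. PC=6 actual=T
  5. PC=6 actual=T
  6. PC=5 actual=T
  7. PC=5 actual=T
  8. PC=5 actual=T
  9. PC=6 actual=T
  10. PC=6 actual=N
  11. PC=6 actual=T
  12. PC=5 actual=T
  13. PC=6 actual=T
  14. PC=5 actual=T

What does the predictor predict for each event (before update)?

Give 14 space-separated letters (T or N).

Ev 1: PC=5 idx=1 pred=T actual=N -> ctr[1]=2
Ev 2: PC=6 idx=0 pred=T actual=N -> ctr[0]=2
Ev 3: PC=5 idx=1 pred=T actual=N -> ctr[1]=1
Ev 4: PC=6 idx=0 pred=T actual=T -> ctr[0]=3
Ev 5: PC=6 idx=0 pred=T actual=T -> ctr[0]=3
Ev 6: PC=5 idx=1 pred=N actual=T -> ctr[1]=2
Ev 7: PC=5 idx=1 pred=T actual=T -> ctr[1]=3
Ev 8: PC=5 idx=1 pred=T actual=T -> ctr[1]=3
Ev 9: PC=6 idx=0 pred=T actual=T -> ctr[0]=3
Ev 10: PC=6 idx=0 pred=T actual=N -> ctr[0]=2
Ev 11: PC=6 idx=0 pred=T actual=T -> ctr[0]=3
Ev 12: PC=5 idx=1 pred=T actual=T -> ctr[1]=3
Ev 13: PC=6 idx=0 pred=T actual=T -> ctr[0]=3
Ev 14: PC=5 idx=1 pred=T actual=T -> ctr[1]=3

Answer: T T T T T N T T T T T T T T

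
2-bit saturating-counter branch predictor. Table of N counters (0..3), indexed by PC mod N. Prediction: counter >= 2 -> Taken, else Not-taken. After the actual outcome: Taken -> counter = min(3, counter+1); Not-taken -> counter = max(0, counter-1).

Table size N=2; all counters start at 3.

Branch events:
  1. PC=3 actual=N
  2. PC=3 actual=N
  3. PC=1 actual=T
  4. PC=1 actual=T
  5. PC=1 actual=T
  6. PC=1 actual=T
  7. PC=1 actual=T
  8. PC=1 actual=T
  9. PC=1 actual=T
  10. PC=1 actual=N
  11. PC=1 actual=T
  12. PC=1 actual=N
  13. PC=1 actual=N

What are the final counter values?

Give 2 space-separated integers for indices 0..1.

Answer: 3 1

Derivation:
Ev 1: PC=3 idx=1 pred=T actual=N -> ctr[1]=2
Ev 2: PC=3 idx=1 pred=T actual=N -> ctr[1]=1
Ev 3: PC=1 idx=1 pred=N actual=T -> ctr[1]=2
Ev 4: PC=1 idx=1 pred=T actual=T -> ctr[1]=3
Ev 5: PC=1 idx=1 pred=T actual=T -> ctr[1]=3
Ev 6: PC=1 idx=1 pred=T actual=T -> ctr[1]=3
Ev 7: PC=1 idx=1 pred=T actual=T -> ctr[1]=3
Ev 8: PC=1 idx=1 pred=T actual=T -> ctr[1]=3
Ev 9: PC=1 idx=1 pred=T actual=T -> ctr[1]=3
Ev 10: PC=1 idx=1 pred=T actual=N -> ctr[1]=2
Ev 11: PC=1 idx=1 pred=T actual=T -> ctr[1]=3
Ev 12: PC=1 idx=1 pred=T actual=N -> ctr[1]=2
Ev 13: PC=1 idx=1 pred=T actual=N -> ctr[1]=1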